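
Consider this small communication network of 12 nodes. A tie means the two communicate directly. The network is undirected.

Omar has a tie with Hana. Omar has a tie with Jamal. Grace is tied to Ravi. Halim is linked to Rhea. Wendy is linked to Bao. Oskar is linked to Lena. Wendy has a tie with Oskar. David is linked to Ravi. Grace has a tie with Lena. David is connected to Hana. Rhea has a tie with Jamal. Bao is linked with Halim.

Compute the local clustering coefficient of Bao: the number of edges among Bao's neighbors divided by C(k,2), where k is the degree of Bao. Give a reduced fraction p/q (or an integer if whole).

0

Bao's neighbors: Halim and Wendy (k = 2).
Possible neighbor pairs: C(2,2) = 1. Edges among them: none → e = 0.
Clustering(Bao) = 0/1.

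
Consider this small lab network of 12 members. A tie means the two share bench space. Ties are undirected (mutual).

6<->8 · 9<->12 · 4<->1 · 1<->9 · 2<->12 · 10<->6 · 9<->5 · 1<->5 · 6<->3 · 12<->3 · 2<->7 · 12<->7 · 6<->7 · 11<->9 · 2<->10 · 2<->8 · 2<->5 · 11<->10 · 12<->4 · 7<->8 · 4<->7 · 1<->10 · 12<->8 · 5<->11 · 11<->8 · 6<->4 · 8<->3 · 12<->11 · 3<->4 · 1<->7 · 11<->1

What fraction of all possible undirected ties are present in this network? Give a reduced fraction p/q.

31/66

There are 31 edges and 12 nodes, so the maximum possible is C(12,2) = 66.
Density = 31/66.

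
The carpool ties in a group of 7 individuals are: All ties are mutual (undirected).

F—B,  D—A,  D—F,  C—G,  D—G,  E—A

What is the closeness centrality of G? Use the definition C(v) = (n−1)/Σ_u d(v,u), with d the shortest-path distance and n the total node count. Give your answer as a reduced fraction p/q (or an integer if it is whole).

Distances from G: A:2, B:3, C:1, D:1, E:3, F:2. Sum = 12.
n = 7, so closeness = 6/12 = 1/2.

1/2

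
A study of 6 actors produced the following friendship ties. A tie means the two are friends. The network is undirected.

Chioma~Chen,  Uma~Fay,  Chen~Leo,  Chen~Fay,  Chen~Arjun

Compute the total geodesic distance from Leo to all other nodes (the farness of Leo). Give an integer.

Distances from Leo: Arjun:2, Chen:1, Chioma:2, Fay:2, Uma:3.
Sum = 2 + 1 + 2 + 2 + 3 = 10.

10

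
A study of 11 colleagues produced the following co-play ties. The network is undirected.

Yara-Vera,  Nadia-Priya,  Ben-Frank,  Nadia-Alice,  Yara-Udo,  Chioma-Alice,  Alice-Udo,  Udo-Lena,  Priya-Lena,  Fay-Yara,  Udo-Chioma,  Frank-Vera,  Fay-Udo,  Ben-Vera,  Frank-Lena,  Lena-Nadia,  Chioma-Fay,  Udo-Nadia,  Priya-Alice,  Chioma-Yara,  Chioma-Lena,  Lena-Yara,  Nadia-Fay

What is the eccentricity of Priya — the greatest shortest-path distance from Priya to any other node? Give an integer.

3

Distances from Priya: Alice:1, Ben:3, Chioma:2, Fay:2, Frank:2, Lena:1, Nadia:1, Udo:2, Vera:3, Yara:2.
The largest is 3 (to Vera and Ben), so the eccentricity of Priya is 3.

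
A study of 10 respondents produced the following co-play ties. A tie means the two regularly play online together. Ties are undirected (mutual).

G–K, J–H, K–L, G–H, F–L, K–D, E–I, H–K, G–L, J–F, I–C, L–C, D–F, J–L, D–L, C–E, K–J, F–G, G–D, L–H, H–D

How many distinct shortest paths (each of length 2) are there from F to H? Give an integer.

4

The shortest distance is 2. The length-2 paths are: F–L–H; F–J–H; F–G–H; F–D–H.
That gives 4 distinct shortest paths.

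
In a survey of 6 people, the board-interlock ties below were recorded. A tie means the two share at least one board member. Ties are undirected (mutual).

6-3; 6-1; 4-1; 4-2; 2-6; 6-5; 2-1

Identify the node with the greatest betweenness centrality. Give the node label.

Unnormalized betweenness of each node: 1:3/2, 2:3/2, 3:0, 4:0, 5:0, 6:7.
6 has the largest value, 7, making it the main broker — the node through which the most shortest paths run.

6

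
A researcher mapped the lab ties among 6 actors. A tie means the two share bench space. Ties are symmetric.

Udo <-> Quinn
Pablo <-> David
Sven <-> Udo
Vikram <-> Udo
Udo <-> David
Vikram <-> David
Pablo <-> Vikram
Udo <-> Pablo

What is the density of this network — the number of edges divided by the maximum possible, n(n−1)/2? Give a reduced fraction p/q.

There are 8 edges and 6 nodes, so the maximum possible is C(6,2) = 15.
Density = 8/15.

8/15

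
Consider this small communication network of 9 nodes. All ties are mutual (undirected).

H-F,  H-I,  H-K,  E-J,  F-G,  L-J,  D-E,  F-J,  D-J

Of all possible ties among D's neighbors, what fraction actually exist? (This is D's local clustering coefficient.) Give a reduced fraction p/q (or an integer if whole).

1

D's neighbors: E and J (k = 2).
Possible neighbor pairs: C(2,2) = 1. Edges among them: E–J → e = 1.
Clustering(D) = 1/1.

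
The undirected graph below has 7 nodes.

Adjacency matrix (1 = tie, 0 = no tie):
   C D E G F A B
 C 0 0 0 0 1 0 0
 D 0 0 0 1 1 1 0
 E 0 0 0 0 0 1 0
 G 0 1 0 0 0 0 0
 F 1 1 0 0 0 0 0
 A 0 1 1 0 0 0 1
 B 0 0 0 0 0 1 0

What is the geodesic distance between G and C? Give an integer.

One shortest route is G – D – F – C, which uses 3 edges, and at distance 2 from G we only reach {A, F}, which does not include C. So d(G,C) = 3.

3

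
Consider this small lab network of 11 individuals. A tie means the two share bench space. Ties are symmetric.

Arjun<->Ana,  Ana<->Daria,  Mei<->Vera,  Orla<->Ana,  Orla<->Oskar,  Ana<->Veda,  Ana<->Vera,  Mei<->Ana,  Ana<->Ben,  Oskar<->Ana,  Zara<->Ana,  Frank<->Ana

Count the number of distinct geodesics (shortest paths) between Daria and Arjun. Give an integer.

The shortest distance is 2, and the only length-2 path is Daria–Ana–Arjun. So there is exactly 1 shortest path.

1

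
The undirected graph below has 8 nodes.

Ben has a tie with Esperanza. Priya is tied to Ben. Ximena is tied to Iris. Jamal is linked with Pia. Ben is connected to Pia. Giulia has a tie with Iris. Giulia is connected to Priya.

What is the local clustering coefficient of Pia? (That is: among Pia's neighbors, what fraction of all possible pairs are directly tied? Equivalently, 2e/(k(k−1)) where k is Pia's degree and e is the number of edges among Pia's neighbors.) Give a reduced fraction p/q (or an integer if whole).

0

Pia's neighbors: Ben and Jamal (k = 2).
Possible neighbor pairs: C(2,2) = 1. Edges among them: none → e = 0.
Clustering(Pia) = 0/1.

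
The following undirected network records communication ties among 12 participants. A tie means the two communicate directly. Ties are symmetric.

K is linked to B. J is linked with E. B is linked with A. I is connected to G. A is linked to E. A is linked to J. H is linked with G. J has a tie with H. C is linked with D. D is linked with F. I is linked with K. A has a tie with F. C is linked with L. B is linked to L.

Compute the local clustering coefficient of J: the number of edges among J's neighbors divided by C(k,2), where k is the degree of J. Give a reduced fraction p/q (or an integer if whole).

J's neighbors: A, E, and H (k = 3).
Possible neighbor pairs: C(3,2) = 3. Edges among them: A–E → e = 1.
Clustering(J) = 1/3.

1/3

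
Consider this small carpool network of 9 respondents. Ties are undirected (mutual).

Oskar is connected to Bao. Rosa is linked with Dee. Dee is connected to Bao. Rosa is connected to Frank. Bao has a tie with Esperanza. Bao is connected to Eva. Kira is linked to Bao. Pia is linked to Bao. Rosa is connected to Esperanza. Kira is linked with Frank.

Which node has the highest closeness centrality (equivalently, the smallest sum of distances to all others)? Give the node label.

Bao

Farness (sum of distances to all others) for each node — Bao:10, Dee:14, Esperanza:14, Eva:17, Frank:17, Kira:14, Oskar:17, Pia:17, Rosa:16.
The smallest farness is 10, for Bao, so Bao has the highest closeness.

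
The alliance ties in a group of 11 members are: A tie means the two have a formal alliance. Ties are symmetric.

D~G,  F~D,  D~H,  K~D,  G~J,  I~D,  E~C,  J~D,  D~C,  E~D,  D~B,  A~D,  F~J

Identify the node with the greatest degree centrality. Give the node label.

D

Degrees — A:1, B:1, C:2, D:10, E:2, F:2, G:2, H:1, I:1, J:3, K:1.
The maximum is 10, attained only by D.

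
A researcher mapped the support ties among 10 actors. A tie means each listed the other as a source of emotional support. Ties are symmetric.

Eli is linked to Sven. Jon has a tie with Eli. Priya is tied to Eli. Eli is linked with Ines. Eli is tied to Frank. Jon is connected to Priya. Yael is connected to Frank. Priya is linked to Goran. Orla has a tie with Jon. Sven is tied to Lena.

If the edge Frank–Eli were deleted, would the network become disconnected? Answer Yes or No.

Yes

Without the Frank–Eli edge there is no alternate route between Frank and Eli, so the network disconnects. It is a bridge.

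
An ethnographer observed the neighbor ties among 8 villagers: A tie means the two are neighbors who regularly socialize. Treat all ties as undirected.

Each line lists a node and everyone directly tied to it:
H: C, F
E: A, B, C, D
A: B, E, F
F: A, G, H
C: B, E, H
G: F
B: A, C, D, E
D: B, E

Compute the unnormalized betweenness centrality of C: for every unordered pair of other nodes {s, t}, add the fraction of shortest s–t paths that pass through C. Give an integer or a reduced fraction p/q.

Pairs whose geodesics pass through C — E–H: 1; D–H: 2/2; H–B: 1.
All other pairs contribute 0.
Summing the contributions gives betweenness(C) = 3.

3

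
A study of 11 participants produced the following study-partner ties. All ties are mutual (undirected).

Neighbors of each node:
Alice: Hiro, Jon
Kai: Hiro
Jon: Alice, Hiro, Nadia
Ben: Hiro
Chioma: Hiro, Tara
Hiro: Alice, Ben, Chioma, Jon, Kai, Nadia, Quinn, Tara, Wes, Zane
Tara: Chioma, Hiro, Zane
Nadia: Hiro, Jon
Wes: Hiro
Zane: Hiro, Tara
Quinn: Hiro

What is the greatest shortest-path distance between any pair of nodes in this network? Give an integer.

2

Eccentricity of each node (its greatest distance to any other): Alice:2, Ben:2, Chioma:2, Hiro:1, Jon:2, Kai:2, Nadia:2, Quinn:2, Tara:2, Wes:2, Zane:2.
The maximum eccentricity is 2, realized for instance by the pair Quinn–Tara via Quinn – Hiro – Tara. So the diameter is 2.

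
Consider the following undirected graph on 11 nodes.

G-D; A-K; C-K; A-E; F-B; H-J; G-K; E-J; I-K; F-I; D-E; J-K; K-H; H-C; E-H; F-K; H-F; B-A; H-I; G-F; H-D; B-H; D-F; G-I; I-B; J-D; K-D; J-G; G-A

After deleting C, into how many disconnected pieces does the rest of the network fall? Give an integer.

C's neighbors (H and K) remain reachable from one another through other ties, so the rest of the network stays in one piece.

1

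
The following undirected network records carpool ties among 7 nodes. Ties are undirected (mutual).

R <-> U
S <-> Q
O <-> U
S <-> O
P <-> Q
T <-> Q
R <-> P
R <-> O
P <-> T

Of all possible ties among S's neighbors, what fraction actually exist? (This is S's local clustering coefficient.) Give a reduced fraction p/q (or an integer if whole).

S's neighbors: O and Q (k = 2).
Possible neighbor pairs: C(2,2) = 1. Edges among them: none → e = 0.
Clustering(S) = 0/1.

0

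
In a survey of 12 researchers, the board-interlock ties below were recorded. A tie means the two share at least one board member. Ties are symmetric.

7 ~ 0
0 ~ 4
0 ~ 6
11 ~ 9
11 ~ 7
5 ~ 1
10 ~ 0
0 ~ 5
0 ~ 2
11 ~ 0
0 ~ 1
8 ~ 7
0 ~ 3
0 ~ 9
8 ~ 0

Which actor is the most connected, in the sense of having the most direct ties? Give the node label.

0

Degrees — 0:11, 1:2, 2:1, 3:1, 4:1, 5:2, 6:1, 7:3, 8:2, 9:2, 10:1, 11:3.
The maximum is 11, attained only by 0.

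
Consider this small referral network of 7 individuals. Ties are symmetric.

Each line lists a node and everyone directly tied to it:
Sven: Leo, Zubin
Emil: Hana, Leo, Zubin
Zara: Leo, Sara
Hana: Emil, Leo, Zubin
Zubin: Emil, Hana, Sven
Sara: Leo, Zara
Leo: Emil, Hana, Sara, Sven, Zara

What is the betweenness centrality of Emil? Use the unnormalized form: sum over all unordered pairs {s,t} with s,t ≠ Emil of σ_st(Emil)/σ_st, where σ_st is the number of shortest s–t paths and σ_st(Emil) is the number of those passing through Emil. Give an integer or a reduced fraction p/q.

Pairs whose geodesics pass through Emil — Leo–Zubin: 1/3; Zubin–Zara: 1/3; Zubin–Sara: 1/3.
All other pairs contribute 0.
Summing the contributions gives betweenness(Emil) = 1.

1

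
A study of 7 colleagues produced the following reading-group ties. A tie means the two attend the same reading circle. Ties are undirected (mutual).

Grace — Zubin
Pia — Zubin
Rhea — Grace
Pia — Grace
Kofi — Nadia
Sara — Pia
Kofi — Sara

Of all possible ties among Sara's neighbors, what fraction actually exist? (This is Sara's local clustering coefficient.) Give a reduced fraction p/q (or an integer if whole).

0

Sara's neighbors: Kofi and Pia (k = 2).
Possible neighbor pairs: C(2,2) = 1. Edges among them: none → e = 0.
Clustering(Sara) = 0/1.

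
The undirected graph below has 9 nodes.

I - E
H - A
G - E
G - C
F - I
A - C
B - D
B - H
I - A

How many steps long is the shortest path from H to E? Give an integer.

One shortest route is H – A – I – E, which uses 3 edges, and at distance 2 from H we only reach {C, D, I}, which does not include E. So d(H,E) = 3.

3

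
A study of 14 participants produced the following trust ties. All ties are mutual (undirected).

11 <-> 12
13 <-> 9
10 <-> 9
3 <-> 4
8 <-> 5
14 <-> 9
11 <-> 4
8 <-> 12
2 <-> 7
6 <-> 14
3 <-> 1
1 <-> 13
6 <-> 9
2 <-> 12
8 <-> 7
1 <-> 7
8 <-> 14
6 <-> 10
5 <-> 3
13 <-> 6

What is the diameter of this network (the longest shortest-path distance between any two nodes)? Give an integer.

Eccentricity of each node (its greatest distance to any other): 1:3, 2:5, 3:4, 4:5, 5:4, 6:4, 7:4, 8:3, 9:4, 10:5, 11:5, 12:4, 13:4, 14:4.
The maximum eccentricity is 5, realized for instance by the pair 10–2 via 10 – 9 – 13 – 1 – 7 – 2. So the diameter is 5.

5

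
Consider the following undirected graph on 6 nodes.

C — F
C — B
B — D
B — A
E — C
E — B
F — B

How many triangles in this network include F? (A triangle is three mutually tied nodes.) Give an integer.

1

F's neighbors: B and C.
Neighbor pairs that are themselves tied: F–B–C. Each forms one triangle with F, for 1 in total.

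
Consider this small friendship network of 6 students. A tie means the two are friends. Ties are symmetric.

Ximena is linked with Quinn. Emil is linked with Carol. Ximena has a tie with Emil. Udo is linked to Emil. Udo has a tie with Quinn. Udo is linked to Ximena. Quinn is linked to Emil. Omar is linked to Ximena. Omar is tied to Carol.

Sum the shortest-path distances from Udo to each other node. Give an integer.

7

Distances from Udo: Carol:2, Emil:1, Omar:2, Quinn:1, Ximena:1.
Sum = 2 + 1 + 2 + 1 + 1 = 7.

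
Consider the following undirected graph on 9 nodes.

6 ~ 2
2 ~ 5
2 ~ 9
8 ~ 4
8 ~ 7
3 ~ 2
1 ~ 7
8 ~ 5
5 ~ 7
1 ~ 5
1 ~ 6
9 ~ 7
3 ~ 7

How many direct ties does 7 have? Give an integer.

7 is directly tied to 1, 3, 5, 8, and 9. That is 5 neighbors, so the degree of 7 is 5.

5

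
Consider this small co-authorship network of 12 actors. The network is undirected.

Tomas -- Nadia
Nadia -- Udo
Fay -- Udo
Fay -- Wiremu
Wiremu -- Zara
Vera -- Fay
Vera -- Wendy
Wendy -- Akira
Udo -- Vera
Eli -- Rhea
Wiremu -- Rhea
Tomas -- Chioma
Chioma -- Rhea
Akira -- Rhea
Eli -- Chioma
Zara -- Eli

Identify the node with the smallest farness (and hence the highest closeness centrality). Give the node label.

Rhea

Farness (sum of distances to all others) for each node — Akira:26, Chioma:24, Eli:26, Fay:23, Nadia:28, Rhea:21, Tomas:27, Udo:25, Vera:26, Wendy:28, Wiremu:22, Zara:28.
The smallest farness is 21, for Rhea, so Rhea has the highest closeness.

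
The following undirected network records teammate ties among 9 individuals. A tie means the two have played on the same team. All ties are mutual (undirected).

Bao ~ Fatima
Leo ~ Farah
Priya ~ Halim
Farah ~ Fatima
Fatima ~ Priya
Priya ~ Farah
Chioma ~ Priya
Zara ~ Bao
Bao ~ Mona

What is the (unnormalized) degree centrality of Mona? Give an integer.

1

Mona is directly tied to Bao. That is 1 neighbor, so the degree of Mona is 1.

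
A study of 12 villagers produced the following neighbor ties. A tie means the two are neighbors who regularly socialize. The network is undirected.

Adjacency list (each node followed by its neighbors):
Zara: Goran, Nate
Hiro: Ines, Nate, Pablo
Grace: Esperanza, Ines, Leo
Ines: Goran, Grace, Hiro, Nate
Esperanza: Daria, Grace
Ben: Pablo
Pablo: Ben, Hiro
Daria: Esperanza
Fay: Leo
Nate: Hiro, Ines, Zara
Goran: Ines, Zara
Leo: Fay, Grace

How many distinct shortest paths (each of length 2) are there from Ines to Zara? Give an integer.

2

The shortest distance is 2. The length-2 paths are: Ines–Nate–Zara; Ines–Goran–Zara.
That gives 2 distinct shortest paths.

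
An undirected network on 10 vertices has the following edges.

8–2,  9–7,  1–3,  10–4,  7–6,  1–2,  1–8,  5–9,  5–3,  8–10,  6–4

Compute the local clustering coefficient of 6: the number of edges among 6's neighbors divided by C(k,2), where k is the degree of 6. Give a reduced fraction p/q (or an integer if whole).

0

6's neighbors: 4 and 7 (k = 2).
Possible neighbor pairs: C(2,2) = 1. Edges among them: none → e = 0.
Clustering(6) = 0/1.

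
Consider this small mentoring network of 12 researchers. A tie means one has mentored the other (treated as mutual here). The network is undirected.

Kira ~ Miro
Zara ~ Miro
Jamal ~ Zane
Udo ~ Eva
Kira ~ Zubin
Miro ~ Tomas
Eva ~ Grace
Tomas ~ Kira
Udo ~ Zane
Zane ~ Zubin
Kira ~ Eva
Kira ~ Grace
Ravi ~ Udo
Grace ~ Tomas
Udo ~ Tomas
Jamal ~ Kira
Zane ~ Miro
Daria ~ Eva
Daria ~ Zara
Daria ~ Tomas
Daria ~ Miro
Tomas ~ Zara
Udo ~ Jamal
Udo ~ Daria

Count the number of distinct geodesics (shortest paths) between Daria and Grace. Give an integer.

2

The shortest distance is 2. The length-2 paths are: Daria–Tomas–Grace; Daria–Eva–Grace.
That gives 2 distinct shortest paths.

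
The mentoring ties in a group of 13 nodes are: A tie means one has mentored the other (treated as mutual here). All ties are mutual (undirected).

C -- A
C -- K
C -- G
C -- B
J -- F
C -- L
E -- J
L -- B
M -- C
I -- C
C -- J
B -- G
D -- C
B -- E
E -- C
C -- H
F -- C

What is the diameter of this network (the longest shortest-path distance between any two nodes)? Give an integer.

Eccentricity of each node (its greatest distance to any other): A:2, B:2, C:1, D:2, E:2, F:2, G:2, H:2, I:2, J:2, K:2, L:2, M:2.
The maximum eccentricity is 2, realized for instance by the pair J–M via J – C – M. So the diameter is 2.

2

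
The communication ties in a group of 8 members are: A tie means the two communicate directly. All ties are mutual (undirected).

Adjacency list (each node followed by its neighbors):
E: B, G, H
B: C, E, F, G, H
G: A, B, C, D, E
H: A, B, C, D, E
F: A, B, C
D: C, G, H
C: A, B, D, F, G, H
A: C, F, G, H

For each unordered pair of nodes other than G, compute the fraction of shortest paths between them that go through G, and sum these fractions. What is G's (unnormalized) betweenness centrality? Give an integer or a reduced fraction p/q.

9/4

Pairs whose geodesics pass through G — D–E: 1/2; D–B: 1/3; D–A: 1/3; E–A: 1/2; E–C: 1/3; B–A: 1/4.
All other pairs contribute 0.
Summing the contributions gives betweenness(G) = 9/4.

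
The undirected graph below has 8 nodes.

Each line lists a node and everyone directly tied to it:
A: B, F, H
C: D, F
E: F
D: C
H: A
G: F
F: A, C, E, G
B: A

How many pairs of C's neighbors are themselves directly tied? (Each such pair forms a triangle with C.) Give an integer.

0

C's neighbors are D and F, but none of them are tied to each other, so no triangle contains C.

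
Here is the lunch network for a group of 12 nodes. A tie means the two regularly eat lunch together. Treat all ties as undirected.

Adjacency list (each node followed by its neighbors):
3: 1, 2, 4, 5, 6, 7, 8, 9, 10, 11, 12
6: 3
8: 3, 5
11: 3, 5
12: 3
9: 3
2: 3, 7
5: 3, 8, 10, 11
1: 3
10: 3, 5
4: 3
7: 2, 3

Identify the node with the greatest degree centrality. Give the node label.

3

Degrees — 1:1, 2:2, 3:11, 4:1, 5:4, 6:1, 7:2, 8:2, 9:1, 10:2, 11:2, 12:1.
The maximum is 11, attained only by 3.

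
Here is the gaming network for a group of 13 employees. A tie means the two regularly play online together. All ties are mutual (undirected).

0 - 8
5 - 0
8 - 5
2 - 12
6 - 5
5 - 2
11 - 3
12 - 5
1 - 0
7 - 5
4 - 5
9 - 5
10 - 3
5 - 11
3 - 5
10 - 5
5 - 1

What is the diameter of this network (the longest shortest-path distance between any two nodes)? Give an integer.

2

Eccentricity of each node (its greatest distance to any other): 0:2, 1:2, 2:2, 3:2, 4:2, 5:1, 6:2, 7:2, 8:2, 9:2, 10:2, 11:2, 12:2.
The maximum eccentricity is 2, realized for instance by the pair 10–11 via 10 – 5 – 11. So the diameter is 2.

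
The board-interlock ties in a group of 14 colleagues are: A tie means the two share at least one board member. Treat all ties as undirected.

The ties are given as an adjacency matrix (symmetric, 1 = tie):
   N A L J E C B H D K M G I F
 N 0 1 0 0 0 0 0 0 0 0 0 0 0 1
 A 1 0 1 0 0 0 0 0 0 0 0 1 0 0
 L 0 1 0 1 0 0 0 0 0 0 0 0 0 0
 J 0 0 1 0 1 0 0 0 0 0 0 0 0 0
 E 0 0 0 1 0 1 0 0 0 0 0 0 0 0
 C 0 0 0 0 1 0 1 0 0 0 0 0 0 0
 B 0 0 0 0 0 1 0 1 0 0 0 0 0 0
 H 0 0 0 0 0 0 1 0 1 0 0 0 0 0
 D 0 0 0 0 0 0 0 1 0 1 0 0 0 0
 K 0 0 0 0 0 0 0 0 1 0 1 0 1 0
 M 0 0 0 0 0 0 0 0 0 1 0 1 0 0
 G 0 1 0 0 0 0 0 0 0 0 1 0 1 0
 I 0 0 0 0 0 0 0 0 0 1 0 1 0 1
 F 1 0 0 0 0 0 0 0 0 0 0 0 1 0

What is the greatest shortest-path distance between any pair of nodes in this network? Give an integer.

Eccentricity of each node (its greatest distance to any other): A:5, B:6, C:6, D:5, E:5, F:6, G:5, H:5, I:5, J:5, K:5, L:5, M:5, N:6.
The maximum eccentricity is 6, realized for instance by the pair N–B via N – A – L – J – E – C – B. So the diameter is 6.

6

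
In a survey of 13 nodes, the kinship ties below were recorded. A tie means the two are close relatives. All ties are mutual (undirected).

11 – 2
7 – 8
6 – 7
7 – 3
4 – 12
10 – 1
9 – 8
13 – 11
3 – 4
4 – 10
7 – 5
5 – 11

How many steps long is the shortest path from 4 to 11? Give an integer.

4

One shortest route is 4 – 3 – 7 – 5 – 11, which uses 4 edges, and at distance 3 from 4 we only reach {5, 6, 8}, which does not include 11. So d(4,11) = 4.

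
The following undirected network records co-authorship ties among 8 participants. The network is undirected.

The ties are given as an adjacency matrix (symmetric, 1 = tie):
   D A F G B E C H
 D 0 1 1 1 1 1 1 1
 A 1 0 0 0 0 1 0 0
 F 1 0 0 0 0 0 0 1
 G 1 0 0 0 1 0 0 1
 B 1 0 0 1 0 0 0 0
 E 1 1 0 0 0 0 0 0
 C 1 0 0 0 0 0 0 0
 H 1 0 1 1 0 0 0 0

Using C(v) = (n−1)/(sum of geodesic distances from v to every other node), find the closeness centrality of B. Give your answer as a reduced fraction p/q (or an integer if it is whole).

7/12

Distances from B: A:2, C:2, D:1, E:2, F:2, G:1, H:2. Sum = 12.
n = 8, so closeness = 7/12.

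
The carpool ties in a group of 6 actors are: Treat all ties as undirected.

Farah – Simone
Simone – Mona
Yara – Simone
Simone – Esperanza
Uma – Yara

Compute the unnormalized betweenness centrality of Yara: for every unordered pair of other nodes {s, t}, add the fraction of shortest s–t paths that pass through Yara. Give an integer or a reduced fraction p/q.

4

Pairs whose geodesics pass through Yara — Mona–Uma: 1; Esperanza–Uma: 1; Uma–Simone: 1; Uma–Farah: 1.
All other pairs contribute 0.
Summing the contributions gives betweenness(Yara) = 4.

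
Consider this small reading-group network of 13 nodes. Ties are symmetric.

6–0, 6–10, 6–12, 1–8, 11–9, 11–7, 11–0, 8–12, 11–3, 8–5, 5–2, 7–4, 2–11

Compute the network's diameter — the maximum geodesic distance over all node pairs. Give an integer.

Eccentricity of each node (its greatest distance to any other): 0:4, 1:6, 2:4, 3:5, 4:6, 5:4, 6:4, 7:5, 8:5, 9:5, 10:5, 11:4, 12:5.
The maximum eccentricity is 6, realized for instance by the pair 1–4 via 1 – 8 – 5 – 2 – 11 – 7 – 4. So the diameter is 6.

6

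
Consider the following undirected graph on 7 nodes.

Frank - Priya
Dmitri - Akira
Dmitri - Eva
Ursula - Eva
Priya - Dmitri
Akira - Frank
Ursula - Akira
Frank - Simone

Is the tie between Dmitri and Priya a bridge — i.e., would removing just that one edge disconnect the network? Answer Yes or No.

No

Even without that edge, Dmitri still reaches Priya via Dmitri – Akira – Frank – Priya, so the network stays connected. Not a bridge.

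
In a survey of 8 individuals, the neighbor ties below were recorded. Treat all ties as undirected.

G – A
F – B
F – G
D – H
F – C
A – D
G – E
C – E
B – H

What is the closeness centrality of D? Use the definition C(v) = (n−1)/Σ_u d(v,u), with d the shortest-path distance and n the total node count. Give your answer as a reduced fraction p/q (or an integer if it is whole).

7/16

Distances from D: A:1, B:2, C:4, E:3, F:3, G:2, H:1. Sum = 16.
n = 8, so closeness = 7/16.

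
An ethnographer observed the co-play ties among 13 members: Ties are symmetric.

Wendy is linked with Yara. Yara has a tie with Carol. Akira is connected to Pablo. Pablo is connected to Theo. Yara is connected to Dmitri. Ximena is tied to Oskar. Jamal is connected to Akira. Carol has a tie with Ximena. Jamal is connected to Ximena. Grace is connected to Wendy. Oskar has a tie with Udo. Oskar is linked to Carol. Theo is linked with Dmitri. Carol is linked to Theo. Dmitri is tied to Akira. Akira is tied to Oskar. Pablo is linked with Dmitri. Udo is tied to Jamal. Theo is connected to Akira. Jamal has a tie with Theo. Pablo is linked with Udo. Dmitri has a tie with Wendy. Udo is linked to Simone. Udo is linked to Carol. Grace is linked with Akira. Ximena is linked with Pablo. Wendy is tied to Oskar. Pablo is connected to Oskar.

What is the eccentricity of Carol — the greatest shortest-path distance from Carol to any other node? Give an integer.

3

Distances from Carol: Akira:2, Dmitri:2, Grace:3, Jamal:2, Oskar:1, Pablo:2, Simone:2, Theo:1, Udo:1, Wendy:2, Ximena:1, Yara:1.
The largest is 3 (to Grace), so the eccentricity of Carol is 3.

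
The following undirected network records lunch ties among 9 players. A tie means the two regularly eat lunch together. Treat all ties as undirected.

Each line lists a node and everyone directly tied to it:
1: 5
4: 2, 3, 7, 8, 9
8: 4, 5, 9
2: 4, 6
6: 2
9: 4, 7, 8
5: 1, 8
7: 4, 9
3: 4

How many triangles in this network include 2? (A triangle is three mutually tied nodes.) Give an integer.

0

2's neighbors are 4 and 6, but none of them are tied to each other, so no triangle contains 2.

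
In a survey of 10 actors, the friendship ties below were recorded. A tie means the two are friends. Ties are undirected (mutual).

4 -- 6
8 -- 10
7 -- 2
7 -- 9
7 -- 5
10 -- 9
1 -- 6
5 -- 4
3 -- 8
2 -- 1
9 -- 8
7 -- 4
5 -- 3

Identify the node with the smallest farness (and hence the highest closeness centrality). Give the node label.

7

Farness (sum of distances to all others) for each node — 1:24, 2:19, 3:20, 4:17, 5:17, 6:22, 7:14, 8:21, 9:17, 10:23.
The smallest farness is 14, for 7, so 7 has the highest closeness.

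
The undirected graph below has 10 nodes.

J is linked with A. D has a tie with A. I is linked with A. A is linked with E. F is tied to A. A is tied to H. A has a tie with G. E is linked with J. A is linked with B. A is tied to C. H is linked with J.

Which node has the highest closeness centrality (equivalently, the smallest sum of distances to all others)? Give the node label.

A

Farness (sum of distances to all others) for each node — A:9, B:17, C:17, D:17, E:16, F:17, G:17, H:16, I:17, J:15.
The smallest farness is 9, for A, so A has the highest closeness.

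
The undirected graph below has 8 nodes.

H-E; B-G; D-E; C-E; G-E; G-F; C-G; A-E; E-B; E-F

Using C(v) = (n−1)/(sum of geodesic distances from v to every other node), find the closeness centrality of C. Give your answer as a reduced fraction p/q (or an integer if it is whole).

Distances from C: A:2, B:2, D:2, E:1, F:2, G:1, H:2. Sum = 12.
n = 8, so closeness = 7/12.

7/12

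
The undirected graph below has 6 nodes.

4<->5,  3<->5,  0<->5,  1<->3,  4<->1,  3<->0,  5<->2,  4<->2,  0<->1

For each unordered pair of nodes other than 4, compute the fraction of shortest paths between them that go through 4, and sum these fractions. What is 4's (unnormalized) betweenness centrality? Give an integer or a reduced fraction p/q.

Pairs whose geodesics pass through 4 — 1–2: 1; 1–5: 1/3.
All other pairs contribute 0.
Summing the contributions gives betweenness(4) = 4/3.

4/3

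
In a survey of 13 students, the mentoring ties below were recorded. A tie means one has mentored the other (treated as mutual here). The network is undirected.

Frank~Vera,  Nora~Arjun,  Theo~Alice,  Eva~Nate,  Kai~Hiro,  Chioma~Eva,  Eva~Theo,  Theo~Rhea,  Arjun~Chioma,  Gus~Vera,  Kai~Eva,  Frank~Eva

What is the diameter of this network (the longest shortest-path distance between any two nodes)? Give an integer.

Eccentricity of each node (its greatest distance to any other): Alice:5, Arjun:5, Chioma:4, Eva:3, Frank:4, Gus:6, Hiro:5, Kai:4, Nate:4, Nora:6, Rhea:5, Theo:4, Vera:5.
The maximum eccentricity is 6, realized for instance by the pair Nora–Gus via Nora – Arjun – Chioma – Eva – Frank – Vera – Gus. So the diameter is 6.

6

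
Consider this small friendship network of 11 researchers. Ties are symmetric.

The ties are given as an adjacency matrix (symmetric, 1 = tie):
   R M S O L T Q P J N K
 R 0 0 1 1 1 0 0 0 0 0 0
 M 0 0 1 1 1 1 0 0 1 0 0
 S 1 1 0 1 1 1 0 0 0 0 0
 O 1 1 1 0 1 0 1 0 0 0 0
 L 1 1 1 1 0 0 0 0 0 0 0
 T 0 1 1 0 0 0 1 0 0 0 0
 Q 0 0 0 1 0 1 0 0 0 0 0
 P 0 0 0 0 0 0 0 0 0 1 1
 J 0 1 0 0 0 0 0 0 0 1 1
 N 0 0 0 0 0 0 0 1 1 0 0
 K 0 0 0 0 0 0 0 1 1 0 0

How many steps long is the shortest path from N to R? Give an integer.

4

One shortest route is N – J – M – S – R, which uses 4 edges, and at distance 3 from N we only reach {L, O, S, T}, which does not include R. So d(N,R) = 4.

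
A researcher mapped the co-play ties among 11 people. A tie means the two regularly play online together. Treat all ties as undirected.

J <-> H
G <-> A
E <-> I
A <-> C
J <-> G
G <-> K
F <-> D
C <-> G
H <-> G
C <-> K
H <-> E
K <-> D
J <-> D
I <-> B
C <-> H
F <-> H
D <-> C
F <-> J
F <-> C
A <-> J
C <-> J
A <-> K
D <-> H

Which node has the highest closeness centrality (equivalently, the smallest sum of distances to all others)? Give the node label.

Farness (sum of distances to all others) for each node — A:22, B:36, C:16, D:18, E:20, F:19, G:18, H:15, I:27, J:17, K:22.
The smallest farness is 15, for H, so H has the highest closeness.

H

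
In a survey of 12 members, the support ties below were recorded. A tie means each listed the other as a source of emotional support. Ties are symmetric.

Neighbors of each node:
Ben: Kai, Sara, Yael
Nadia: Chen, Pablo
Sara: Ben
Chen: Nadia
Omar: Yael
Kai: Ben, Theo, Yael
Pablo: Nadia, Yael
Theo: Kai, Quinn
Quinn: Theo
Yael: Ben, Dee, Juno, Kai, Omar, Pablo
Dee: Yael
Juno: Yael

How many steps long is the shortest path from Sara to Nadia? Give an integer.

One shortest route is Sara – Ben – Yael – Pablo – Nadia, which uses 4 edges, and at distance 3 from Sara we only reach {Dee, Juno, Omar, Pablo, Theo}, which does not include Nadia. So d(Sara,Nadia) = 4.

4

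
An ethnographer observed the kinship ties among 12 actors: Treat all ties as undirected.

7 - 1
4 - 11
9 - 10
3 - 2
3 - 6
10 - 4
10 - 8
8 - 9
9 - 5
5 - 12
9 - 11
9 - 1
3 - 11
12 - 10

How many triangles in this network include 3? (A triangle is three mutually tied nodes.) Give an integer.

3's neighbors are 2, 6, and 11, but none of them are tied to each other, so no triangle contains 3.

0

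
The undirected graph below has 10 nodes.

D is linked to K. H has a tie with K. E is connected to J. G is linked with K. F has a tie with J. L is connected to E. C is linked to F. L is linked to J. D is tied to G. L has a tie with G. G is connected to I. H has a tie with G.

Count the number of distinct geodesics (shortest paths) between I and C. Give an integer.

The shortest distance is 5, and the only length-5 path is I–G–L–J–F–C. So there is exactly 1 shortest path.

1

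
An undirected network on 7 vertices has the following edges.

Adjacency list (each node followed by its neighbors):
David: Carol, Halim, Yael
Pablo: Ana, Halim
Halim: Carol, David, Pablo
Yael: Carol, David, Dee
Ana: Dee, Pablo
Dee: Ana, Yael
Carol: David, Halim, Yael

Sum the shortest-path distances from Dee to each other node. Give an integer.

Distances from Dee: Ana:1, Carol:2, David:2, Halim:3, Pablo:2, Yael:1.
Sum = 1 + 2 + 2 + 3 + 2 + 1 = 11.

11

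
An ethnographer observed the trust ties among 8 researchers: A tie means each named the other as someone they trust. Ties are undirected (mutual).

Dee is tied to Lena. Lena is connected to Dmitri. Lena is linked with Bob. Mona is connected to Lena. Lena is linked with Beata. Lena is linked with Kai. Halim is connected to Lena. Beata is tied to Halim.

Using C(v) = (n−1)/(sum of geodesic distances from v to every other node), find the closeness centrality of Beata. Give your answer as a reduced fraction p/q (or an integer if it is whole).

Distances from Beata: Bob:2, Dee:2, Dmitri:2, Halim:1, Kai:2, Lena:1, Mona:2. Sum = 12.
n = 8, so closeness = 7/12.

7/12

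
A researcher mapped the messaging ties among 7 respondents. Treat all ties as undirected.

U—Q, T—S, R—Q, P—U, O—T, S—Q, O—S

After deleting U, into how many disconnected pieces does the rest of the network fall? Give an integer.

Without U, the remaining ties split the others into: {O, Q, R, S, T}; {P}.
That's 2 separate components.

2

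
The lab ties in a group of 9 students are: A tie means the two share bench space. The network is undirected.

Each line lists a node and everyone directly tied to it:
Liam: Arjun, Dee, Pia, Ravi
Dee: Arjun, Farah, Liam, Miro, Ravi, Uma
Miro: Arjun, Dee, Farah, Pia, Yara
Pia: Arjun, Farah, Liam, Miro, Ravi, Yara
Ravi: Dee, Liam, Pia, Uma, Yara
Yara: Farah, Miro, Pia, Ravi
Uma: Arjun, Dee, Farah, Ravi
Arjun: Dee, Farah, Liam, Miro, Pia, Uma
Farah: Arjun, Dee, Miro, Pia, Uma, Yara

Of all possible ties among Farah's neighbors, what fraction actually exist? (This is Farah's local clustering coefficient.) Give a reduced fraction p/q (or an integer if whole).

3/5

Farah's neighbors: Arjun, Dee, Miro, Pia, Uma, and Yara (k = 6).
Possible neighbor pairs: C(6,2) = 15. Edges among them: Arjun–Dee, Arjun–Miro, Arjun–Pia, Arjun–Uma, Dee–Miro, Dee–Uma, Miro–Pia, Miro–Yara, Pia–Yara → e = 9.
Clustering(Farah) = 9/15 = 3/5.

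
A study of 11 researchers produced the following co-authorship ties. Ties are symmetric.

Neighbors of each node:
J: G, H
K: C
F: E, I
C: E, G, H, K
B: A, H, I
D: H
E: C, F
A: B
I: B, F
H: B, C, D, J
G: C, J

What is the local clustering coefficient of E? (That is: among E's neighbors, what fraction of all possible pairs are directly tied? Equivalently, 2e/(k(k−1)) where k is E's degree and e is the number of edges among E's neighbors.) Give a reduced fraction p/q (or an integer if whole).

E's neighbors: C and F (k = 2).
Possible neighbor pairs: C(2,2) = 1. Edges among them: none → e = 0.
Clustering(E) = 0/1.

0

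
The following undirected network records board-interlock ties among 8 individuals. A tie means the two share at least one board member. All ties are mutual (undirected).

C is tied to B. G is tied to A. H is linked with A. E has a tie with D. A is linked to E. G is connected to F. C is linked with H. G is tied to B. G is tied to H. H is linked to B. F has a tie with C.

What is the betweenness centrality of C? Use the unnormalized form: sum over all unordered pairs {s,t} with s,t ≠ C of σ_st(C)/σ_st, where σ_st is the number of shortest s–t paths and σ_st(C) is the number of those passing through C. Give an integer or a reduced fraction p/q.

1

Pairs whose geodesics pass through C — B–F: 1/2; H–F: 1/2.
All other pairs contribute 0.
Summing the contributions gives betweenness(C) = 1.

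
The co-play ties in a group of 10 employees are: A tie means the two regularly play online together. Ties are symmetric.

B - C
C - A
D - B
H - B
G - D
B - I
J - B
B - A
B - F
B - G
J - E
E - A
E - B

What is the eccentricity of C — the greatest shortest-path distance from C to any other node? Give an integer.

Distances from C: A:1, B:1, D:2, E:2, F:2, G:2, H:2, I:2, J:2.
The largest is 2 (to J, F, D, H, G, E, and I), so the eccentricity of C is 2.

2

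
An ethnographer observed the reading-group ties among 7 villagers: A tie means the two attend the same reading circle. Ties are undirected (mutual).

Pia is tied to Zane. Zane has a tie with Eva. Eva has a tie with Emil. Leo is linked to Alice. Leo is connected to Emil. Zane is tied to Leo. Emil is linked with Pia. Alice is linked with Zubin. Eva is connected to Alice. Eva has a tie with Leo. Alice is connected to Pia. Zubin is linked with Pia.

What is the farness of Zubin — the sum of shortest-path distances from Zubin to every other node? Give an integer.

10

Distances from Zubin: Alice:1, Emil:2, Eva:2, Leo:2, Pia:1, Zane:2.
Sum = 1 + 2 + 2 + 2 + 1 + 2 = 10.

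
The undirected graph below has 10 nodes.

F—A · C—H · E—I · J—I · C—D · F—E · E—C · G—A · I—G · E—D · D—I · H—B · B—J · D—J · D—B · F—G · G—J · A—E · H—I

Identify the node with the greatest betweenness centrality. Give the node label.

Unnormalized betweenness of each node: A:1/2, B:5/6, C:3/2, D:5, E:49/6, F:1/2, G:14/3, H:4/3, I:11/2, J:3.
E has the largest value, 49/6, making it the main broker — the node through which the most shortest paths run.

E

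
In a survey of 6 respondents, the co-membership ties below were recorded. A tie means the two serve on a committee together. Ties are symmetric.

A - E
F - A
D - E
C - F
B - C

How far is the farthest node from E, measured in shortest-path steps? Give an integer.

4

Distances from E: A:1, B:4, C:3, D:1, F:2.
The largest is 4 (to B), so the eccentricity of E is 4.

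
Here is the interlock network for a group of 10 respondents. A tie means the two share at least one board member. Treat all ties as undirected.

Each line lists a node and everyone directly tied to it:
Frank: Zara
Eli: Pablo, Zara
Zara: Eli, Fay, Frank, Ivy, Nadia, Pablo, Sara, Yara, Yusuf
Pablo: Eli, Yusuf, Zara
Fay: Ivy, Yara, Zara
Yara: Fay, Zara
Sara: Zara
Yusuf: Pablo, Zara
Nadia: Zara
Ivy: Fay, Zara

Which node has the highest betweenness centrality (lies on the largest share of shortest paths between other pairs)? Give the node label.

Unnormalized betweenness of each node: Eli:0, Fay:1/2, Frank:0, Ivy:0, Nadia:0, Pablo:1/2, Sara:0, Yara:0, Yusuf:0, Zara:31.
Zara has the largest value, 31, making it the main broker — the node through which the most shortest paths run.

Zara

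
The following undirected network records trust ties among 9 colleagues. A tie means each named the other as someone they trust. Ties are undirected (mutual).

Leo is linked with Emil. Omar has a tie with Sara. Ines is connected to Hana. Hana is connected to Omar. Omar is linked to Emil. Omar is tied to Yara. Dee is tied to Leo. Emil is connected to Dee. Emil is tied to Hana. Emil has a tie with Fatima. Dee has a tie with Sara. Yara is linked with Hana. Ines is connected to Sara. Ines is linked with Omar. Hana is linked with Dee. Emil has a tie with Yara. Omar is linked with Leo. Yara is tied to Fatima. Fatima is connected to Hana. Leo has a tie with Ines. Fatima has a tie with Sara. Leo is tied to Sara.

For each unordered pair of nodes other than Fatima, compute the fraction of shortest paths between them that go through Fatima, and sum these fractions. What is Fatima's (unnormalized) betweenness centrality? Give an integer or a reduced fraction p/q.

Pairs whose geodesics pass through Fatima — Emil–Sara: 1/4; Hana–Sara: 1/4; Sara–Yara: 1/2.
All other pairs contribute 0.
Summing the contributions gives betweenness(Fatima) = 1.

1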